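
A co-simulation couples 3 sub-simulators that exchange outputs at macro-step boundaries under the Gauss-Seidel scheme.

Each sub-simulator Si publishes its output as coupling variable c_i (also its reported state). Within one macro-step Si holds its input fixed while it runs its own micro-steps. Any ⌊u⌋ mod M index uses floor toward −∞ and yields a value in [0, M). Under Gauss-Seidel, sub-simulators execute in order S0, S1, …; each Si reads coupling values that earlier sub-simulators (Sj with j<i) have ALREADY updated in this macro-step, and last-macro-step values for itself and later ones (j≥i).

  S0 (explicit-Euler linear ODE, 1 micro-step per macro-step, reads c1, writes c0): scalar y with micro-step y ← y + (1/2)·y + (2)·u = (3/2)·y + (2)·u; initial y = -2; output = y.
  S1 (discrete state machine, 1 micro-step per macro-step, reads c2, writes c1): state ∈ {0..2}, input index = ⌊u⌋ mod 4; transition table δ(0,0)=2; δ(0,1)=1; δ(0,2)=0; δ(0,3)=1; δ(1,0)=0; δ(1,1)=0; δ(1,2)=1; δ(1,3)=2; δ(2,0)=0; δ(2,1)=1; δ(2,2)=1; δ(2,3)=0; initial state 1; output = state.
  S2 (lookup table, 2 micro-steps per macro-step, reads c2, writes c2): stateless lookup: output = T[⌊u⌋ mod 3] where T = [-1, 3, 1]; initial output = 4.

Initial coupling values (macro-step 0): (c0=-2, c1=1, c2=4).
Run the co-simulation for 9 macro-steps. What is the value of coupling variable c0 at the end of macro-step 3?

macro 1: S0 reads c1=1 → after 1×micro: -1; S1 reads c2=4 → after 1×micro: 0; S2 reads c2=4 → after 2×micro: 3 ⇒ (c0=-1, c1=0, c2=3)
macro 2: S0 reads c1=0 → after 1×micro: -3/2; S1 reads c2=3 → after 1×micro: 1; S2 reads c2=3 → after 2×micro: -1 ⇒ (c0=-3/2, c1=1, c2=-1)
macro 3: S0 reads c1=1 → after 1×micro: -1/4; S1 reads c2=-1 → after 1×micro: 2; S2 reads c2=-1 → after 2×micro: 1 ⇒ (c0=-1/4, c1=2, c2=1)
macro 4: S0 reads c1=2 → after 1×micro: 29/8; S1 reads c2=1 → after 1×micro: 1; S2 reads c2=1 → after 2×micro: 3 ⇒ (c0=29/8, c1=1, c2=3)
macro 5: S0 reads c1=1 → after 1×micro: 119/16; S1 reads c2=3 → after 1×micro: 2; S2 reads c2=3 → after 2×micro: -1 ⇒ (c0=119/16, c1=2, c2=-1)
macro 6: S0 reads c1=2 → after 1×micro: 485/32; S1 reads c2=-1 → after 1×micro: 0; S2 reads c2=-1 → after 2×micro: 1 ⇒ (c0=485/32, c1=0, c2=1)
macro 7: S0 reads c1=0 → after 1×micro: 1455/64; S1 reads c2=1 → after 1×micro: 1; S2 reads c2=1 → after 2×micro: 3 ⇒ (c0=1455/64, c1=1, c2=3)
macro 8: S0 reads c1=1 → after 1×micro: 4621/128; S1 reads c2=3 → after 1×micro: 2; S2 reads c2=3 → after 2×micro: -1 ⇒ (c0=4621/128, c1=2, c2=-1)
macro 9: S0 reads c1=2 → after 1×micro: 14887/256; S1 reads c2=-1 → after 1×micro: 0; S2 reads c2=-1 → after 2×micro: 1 ⇒ (c0=14887/256, c1=0, c2=1)

c0 at macro-step 3 = -1/4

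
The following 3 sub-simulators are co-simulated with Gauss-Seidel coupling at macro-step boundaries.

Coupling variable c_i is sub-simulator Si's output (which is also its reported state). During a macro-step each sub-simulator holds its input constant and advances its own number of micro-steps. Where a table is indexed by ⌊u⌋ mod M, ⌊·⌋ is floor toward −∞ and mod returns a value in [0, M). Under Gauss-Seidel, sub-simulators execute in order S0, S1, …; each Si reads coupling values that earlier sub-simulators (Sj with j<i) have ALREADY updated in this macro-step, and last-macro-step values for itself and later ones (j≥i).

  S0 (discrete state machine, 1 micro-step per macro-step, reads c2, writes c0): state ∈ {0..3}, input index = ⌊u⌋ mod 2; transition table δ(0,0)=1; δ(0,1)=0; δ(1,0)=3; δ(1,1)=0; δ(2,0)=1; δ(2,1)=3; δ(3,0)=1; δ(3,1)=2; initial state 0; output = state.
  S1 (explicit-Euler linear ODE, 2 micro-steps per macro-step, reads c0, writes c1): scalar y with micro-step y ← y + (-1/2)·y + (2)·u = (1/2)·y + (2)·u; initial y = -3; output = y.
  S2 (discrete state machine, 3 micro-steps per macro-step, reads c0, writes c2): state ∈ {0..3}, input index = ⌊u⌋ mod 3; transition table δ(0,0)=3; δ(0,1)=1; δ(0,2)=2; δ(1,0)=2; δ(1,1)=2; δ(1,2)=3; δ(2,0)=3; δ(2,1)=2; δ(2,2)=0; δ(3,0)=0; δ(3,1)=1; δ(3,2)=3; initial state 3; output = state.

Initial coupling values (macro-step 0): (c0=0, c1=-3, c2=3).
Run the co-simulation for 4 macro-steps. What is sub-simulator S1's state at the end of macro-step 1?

S1 state at macro-step 1 = -3/4

macro 1: S0 reads c2=3 → after 1×micro: 0; S1 reads c0=0 → after 2×micro: -3/4; S2 reads c0=0 → after 3×micro: 0 ⇒ (c0=0, c1=-3/4, c2=0)
macro 2: S0 reads c2=0 → after 1×micro: 1; S1 reads c0=1 → after 2×micro: 45/16; S2 reads c0=1 → after 3×micro: 2 ⇒ (c0=1, c1=45/16, c2=2)
macro 3: S0 reads c2=2 → after 1×micro: 3; S1 reads c0=3 → after 2×micro: 621/64; S2 reads c0=3 → after 3×micro: 3 ⇒ (c0=3, c1=621/64, c2=3)
macro 4: S0 reads c2=3 → after 1×micro: 2; S1 reads c0=2 → after 2×micro: 2157/256; S2 reads c0=2 → after 3×micro: 3 ⇒ (c0=2, c1=2157/256, c2=3)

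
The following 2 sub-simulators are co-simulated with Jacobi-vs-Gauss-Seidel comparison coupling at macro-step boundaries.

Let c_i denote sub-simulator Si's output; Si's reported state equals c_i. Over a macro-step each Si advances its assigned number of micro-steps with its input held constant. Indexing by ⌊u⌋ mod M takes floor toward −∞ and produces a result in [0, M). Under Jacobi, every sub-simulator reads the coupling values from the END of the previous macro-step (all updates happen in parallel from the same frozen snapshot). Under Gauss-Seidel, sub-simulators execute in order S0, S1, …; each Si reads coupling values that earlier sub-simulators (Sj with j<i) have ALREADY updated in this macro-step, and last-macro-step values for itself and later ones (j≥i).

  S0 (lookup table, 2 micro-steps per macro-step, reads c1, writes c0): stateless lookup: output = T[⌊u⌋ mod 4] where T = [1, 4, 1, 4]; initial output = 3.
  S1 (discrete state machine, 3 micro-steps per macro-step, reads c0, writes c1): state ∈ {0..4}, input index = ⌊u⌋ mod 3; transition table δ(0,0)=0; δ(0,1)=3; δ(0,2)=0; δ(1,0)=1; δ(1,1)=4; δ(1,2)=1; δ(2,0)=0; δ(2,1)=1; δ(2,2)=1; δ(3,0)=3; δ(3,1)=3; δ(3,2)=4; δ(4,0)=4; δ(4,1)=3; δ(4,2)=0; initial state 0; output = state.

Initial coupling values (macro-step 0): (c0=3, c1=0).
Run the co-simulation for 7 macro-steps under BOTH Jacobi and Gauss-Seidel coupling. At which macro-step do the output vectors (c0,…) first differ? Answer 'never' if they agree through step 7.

[Jacobi] macro 1: S0 reads c1=0 → after 2×micro: 1; S1 reads c0=3 → after 3×micro: 0 ⇒ (c0=1, c1=0)
[Jacobi] macro 2: S0 reads c1=0 → after 2×micro: 1; S1 reads c0=1 → after 3×micro: 3 ⇒ (c0=1, c1=3)
[Jacobi] macro 3: S0 reads c1=3 → after 2×micro: 4; S1 reads c0=1 → after 3×micro: 3 ⇒ (c0=4, c1=3)
[Jacobi] macro 4: S0 reads c1=3 → after 2×micro: 4; S1 reads c0=4 → after 3×micro: 3 ⇒ (c0=4, c1=3)
[Jacobi] macro 5: S0 reads c1=3 → after 2×micro: 4; S1 reads c0=4 → after 3×micro: 3 ⇒ (c0=4, c1=3)
[Jacobi] macro 6: S0 reads c1=3 → after 2×micro: 4; S1 reads c0=4 → after 3×micro: 3 ⇒ (c0=4, c1=3)
[Jacobi] macro 7: S0 reads c1=3 → after 2×micro: 4; S1 reads c0=4 → after 3×micro: 3 ⇒ (c0=4, c1=3)
[Gauss-Seidel] macro 1: S0 reads c1=0 → after 2×micro: 1; S1 reads c0=1 → after 3×micro: 3 ⇒ (c0=1, c1=3)
[Gauss-Seidel] macro 2: S0 reads c1=3 → after 2×micro: 4; S1 reads c0=4 → after 3×micro: 3 ⇒ (c0=4, c1=3)
[Gauss-Seidel] macro 3: S0 reads c1=3 → after 2×micro: 4; S1 reads c0=4 → after 3×micro: 3 ⇒ (c0=4, c1=3)
[Gauss-Seidel] macro 4: S0 reads c1=3 → after 2×micro: 4; S1 reads c0=4 → after 3×micro: 3 ⇒ (c0=4, c1=3)
[Gauss-Seidel] macro 5: S0 reads c1=3 → after 2×micro: 4; S1 reads c0=4 → after 3×micro: 3 ⇒ (c0=4, c1=3)
[Gauss-Seidel] macro 6: S0 reads c1=3 → after 2×micro: 4; S1 reads c0=4 → after 3×micro: 3 ⇒ (c0=4, c1=3)
[Gauss-Seidel] macro 7: S0 reads c1=3 → after 2×micro: 4; S1 reads c0=4 → after 3×micro: 3 ⇒ (c0=4, c1=3)

first divergence at macro-step: 1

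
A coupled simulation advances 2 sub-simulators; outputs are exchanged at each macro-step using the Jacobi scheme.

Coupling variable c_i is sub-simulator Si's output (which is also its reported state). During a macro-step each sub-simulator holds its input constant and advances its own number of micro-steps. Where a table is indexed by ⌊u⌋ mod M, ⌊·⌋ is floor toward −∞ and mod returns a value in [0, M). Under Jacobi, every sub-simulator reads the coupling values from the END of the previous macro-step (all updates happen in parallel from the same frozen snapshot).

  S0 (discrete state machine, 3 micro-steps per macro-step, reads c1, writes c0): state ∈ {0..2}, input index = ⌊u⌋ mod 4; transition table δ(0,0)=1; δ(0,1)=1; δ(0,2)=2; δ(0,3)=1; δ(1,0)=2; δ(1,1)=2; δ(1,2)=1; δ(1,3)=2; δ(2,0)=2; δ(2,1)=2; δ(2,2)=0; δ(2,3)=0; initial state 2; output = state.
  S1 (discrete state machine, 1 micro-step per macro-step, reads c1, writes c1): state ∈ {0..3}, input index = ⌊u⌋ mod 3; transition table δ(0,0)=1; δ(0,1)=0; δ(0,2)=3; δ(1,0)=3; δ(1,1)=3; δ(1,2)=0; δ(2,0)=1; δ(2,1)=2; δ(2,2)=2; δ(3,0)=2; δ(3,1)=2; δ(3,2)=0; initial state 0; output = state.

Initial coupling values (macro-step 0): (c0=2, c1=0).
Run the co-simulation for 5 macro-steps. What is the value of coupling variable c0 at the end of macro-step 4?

c0 at macro-step 4 = 0

macro 1: S0 reads c1=0 → after 3×micro: 2; S1 reads c1=0 → after 1×micro: 1 ⇒ (c0=2, c1=1)
macro 2: S0 reads c1=1 → after 3×micro: 2; S1 reads c1=1 → after 1×micro: 3 ⇒ (c0=2, c1=3)
macro 3: S0 reads c1=3 → after 3×micro: 2; S1 reads c1=3 → after 1×micro: 2 ⇒ (c0=2, c1=2)
macro 4: S0 reads c1=2 → after 3×micro: 0; S1 reads c1=2 → after 1×micro: 2 ⇒ (c0=0, c1=2)
macro 5: S0 reads c1=2 → after 3×micro: 2; S1 reads c1=2 → after 1×micro: 2 ⇒ (c0=2, c1=2)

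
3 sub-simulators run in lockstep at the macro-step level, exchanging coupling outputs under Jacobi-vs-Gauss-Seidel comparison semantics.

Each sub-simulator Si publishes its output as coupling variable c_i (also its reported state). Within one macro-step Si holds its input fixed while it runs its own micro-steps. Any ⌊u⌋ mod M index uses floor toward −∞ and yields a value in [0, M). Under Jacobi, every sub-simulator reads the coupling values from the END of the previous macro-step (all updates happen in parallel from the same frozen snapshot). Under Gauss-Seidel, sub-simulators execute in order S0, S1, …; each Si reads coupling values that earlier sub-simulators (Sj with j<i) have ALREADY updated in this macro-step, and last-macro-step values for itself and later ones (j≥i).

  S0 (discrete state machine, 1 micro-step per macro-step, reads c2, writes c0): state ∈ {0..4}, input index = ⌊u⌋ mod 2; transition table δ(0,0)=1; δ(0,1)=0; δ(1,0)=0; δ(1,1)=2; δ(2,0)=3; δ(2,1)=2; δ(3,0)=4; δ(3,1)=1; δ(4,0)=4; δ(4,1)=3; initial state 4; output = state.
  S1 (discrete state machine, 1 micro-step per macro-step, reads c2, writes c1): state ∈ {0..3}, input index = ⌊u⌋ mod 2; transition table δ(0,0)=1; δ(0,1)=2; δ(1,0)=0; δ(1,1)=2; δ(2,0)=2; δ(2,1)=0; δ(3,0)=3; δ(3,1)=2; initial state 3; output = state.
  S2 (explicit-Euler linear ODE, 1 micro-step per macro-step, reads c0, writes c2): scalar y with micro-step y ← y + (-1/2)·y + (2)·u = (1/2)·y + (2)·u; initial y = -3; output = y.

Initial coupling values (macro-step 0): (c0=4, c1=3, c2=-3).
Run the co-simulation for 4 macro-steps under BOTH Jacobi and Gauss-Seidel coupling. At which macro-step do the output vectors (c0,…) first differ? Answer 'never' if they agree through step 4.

[Jacobi] macro 1: S0 reads c2=-3 → after 1×micro: 3; S1 reads c2=-3 → after 1×micro: 2; S2 reads c0=4 → after 1×micro: 13/2 ⇒ (c0=3, c1=2, c2=13/2)
[Jacobi] macro 2: S0 reads c2=13/2 → after 1×micro: 4; S1 reads c2=13/2 → after 1×micro: 2; S2 reads c0=3 → after 1×micro: 37/4 ⇒ (c0=4, c1=2, c2=37/4)
[Jacobi] macro 3: S0 reads c2=37/4 → after 1×micro: 3; S1 reads c2=37/4 → after 1×micro: 0; S2 reads c0=4 → after 1×micro: 101/8 ⇒ (c0=3, c1=0, c2=101/8)
[Jacobi] macro 4: S0 reads c2=101/8 → after 1×micro: 4; S1 reads c2=101/8 → after 1×micro: 1; S2 reads c0=3 → after 1×micro: 197/16 ⇒ (c0=4, c1=1, c2=197/16)
[Gauss-Seidel] macro 1: S0 reads c2=-3 → after 1×micro: 3; S1 reads c2=-3 → after 1×micro: 2; S2 reads c0=3 → after 1×micro: 9/2 ⇒ (c0=3, c1=2, c2=9/2)
[Gauss-Seidel] macro 2: S0 reads c2=9/2 → after 1×micro: 4; S1 reads c2=9/2 → after 1×micro: 2; S2 reads c0=4 → after 1×micro: 41/4 ⇒ (c0=4, c1=2, c2=41/4)
[Gauss-Seidel] macro 3: S0 reads c2=41/4 → after 1×micro: 4; S1 reads c2=41/4 → after 1×micro: 2; S2 reads c0=4 → after 1×micro: 105/8 ⇒ (c0=4, c1=2, c2=105/8)
[Gauss-Seidel] macro 4: S0 reads c2=105/8 → after 1×micro: 3; S1 reads c2=105/8 → after 1×micro: 0; S2 reads c0=3 → after 1×micro: 201/16 ⇒ (c0=3, c1=0, c2=201/16)

first divergence at macro-step: 1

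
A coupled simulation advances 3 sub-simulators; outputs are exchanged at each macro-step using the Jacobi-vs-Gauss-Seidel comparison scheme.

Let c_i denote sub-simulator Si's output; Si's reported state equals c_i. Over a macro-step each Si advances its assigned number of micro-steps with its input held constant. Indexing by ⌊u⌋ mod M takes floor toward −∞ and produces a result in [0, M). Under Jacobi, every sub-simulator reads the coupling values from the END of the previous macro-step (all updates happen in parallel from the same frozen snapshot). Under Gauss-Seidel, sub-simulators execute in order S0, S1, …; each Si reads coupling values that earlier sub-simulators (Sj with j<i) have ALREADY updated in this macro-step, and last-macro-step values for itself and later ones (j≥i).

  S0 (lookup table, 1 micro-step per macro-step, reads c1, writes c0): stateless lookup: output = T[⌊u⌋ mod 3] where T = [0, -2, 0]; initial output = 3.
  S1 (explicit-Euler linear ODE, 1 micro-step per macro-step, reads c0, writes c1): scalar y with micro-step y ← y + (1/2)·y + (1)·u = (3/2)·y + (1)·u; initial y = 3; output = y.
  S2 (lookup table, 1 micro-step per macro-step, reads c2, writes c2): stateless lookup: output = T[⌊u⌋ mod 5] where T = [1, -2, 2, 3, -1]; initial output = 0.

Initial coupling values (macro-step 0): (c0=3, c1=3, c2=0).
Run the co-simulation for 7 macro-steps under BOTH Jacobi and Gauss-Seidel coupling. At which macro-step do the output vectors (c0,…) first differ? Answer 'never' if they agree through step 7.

[Jacobi] macro 1: S0 reads c1=3 → after 1×micro: 0; S1 reads c0=3 → after 1×micro: 15/2; S2 reads c2=0 → after 1×micro: 1 ⇒ (c0=0, c1=15/2, c2=1)
[Jacobi] macro 2: S0 reads c1=15/2 → after 1×micro: -2; S1 reads c0=0 → after 1×micro: 45/4; S2 reads c2=1 → after 1×micro: -2 ⇒ (c0=-2, c1=45/4, c2=-2)
[Jacobi] macro 3: S0 reads c1=45/4 → after 1×micro: 0; S1 reads c0=-2 → after 1×micro: 119/8; S2 reads c2=-2 → after 1×micro: 3 ⇒ (c0=0, c1=119/8, c2=3)
[Jacobi] macro 4: S0 reads c1=119/8 → after 1×micro: 0; S1 reads c0=0 → after 1×micro: 357/16; S2 reads c2=3 → after 1×micro: 3 ⇒ (c0=0, c1=357/16, c2=3)
[Jacobi] macro 5: S0 reads c1=357/16 → after 1×micro: -2; S1 reads c0=0 → after 1×micro: 1071/32; S2 reads c2=3 → after 1×micro: 3 ⇒ (c0=-2, c1=1071/32, c2=3)
[Jacobi] macro 6: S0 reads c1=1071/32 → after 1×micro: 0; S1 reads c0=-2 → after 1×micro: 3085/64; S2 reads c2=3 → after 1×micro: 3 ⇒ (c0=0, c1=3085/64, c2=3)
[Jacobi] macro 7: S0 reads c1=3085/64 → after 1×micro: 0; S1 reads c0=0 → after 1×micro: 9255/128; S2 reads c2=3 → after 1×micro: 3 ⇒ (c0=0, c1=9255/128, c2=3)
[Gauss-Seidel] macro 1: S0 reads c1=3 → after 1×micro: 0; S1 reads c0=0 → after 1×micro: 9/2; S2 reads c2=0 → after 1×micro: 1 ⇒ (c0=0, c1=9/2, c2=1)
[Gauss-Seidel] macro 2: S0 reads c1=9/2 → after 1×micro: -2; S1 reads c0=-2 → after 1×micro: 19/4; S2 reads c2=1 → after 1×micro: -2 ⇒ (c0=-2, c1=19/4, c2=-2)
[Gauss-Seidel] macro 3: S0 reads c1=19/4 → after 1×micro: -2; S1 reads c0=-2 → after 1×micro: 41/8; S2 reads c2=-2 → after 1×micro: 3 ⇒ (c0=-2, c1=41/8, c2=3)
[Gauss-Seidel] macro 4: S0 reads c1=41/8 → after 1×micro: 0; S1 reads c0=0 → after 1×micro: 123/16; S2 reads c2=3 → after 1×micro: 3 ⇒ (c0=0, c1=123/16, c2=3)
[Gauss-Seidel] macro 5: S0 reads c1=123/16 → after 1×micro: -2; S1 reads c0=-2 → after 1×micro: 305/32; S2 reads c2=3 → after 1×micro: 3 ⇒ (c0=-2, c1=305/32, c2=3)
[Gauss-Seidel] macro 6: S0 reads c1=305/32 → after 1×micro: 0; S1 reads c0=0 → after 1×micro: 915/64; S2 reads c2=3 → after 1×micro: 3 ⇒ (c0=0, c1=915/64, c2=3)
[Gauss-Seidel] macro 7: S0 reads c1=915/64 → after 1×micro: 0; S1 reads c0=0 → after 1×micro: 2745/128; S2 reads c2=3 → after 1×micro: 3 ⇒ (c0=0, c1=2745/128, c2=3)

first divergence at macro-step: 1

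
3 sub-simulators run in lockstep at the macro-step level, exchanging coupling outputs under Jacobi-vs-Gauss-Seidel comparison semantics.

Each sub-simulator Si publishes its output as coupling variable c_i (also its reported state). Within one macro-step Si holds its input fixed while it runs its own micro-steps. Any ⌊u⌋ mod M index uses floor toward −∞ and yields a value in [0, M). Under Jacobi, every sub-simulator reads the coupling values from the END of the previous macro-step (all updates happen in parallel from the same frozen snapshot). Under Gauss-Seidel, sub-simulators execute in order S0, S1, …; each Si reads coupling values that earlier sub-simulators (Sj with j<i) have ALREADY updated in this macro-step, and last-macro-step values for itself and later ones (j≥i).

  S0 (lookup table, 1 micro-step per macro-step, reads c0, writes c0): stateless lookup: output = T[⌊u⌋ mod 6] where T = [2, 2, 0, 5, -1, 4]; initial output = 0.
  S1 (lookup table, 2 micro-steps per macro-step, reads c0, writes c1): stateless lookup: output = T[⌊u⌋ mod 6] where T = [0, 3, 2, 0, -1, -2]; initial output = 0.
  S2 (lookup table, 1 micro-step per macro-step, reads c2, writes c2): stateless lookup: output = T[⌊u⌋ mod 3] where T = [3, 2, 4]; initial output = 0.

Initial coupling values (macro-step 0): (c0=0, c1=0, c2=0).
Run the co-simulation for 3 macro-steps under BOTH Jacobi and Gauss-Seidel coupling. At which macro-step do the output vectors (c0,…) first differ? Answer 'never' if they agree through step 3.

[Jacobi] macro 1: S0 reads c0=0 → after 1×micro: 2; S1 reads c0=0 → after 2×micro: 0; S2 reads c2=0 → after 1×micro: 3 ⇒ (c0=2, c1=0, c2=3)
[Jacobi] macro 2: S0 reads c0=2 → after 1×micro: 0; S1 reads c0=2 → after 2×micro: 2; S2 reads c2=3 → after 1×micro: 3 ⇒ (c0=0, c1=2, c2=3)
[Jacobi] macro 3: S0 reads c0=0 → after 1×micro: 2; S1 reads c0=0 → after 2×micro: 0; S2 reads c2=3 → after 1×micro: 3 ⇒ (c0=2, c1=0, c2=3)
[Gauss-Seidel] macro 1: S0 reads c0=0 → after 1×micro: 2; S1 reads c0=2 → after 2×micro: 2; S2 reads c2=0 → after 1×micro: 3 ⇒ (c0=2, c1=2, c2=3)
[Gauss-Seidel] macro 2: S0 reads c0=2 → after 1×micro: 0; S1 reads c0=0 → after 2×micro: 0; S2 reads c2=3 → after 1×micro: 3 ⇒ (c0=0, c1=0, c2=3)
[Gauss-Seidel] macro 3: S0 reads c0=0 → after 1×micro: 2; S1 reads c0=2 → after 2×micro: 2; S2 reads c2=3 → after 1×micro: 3 ⇒ (c0=2, c1=2, c2=3)

first divergence at macro-step: 1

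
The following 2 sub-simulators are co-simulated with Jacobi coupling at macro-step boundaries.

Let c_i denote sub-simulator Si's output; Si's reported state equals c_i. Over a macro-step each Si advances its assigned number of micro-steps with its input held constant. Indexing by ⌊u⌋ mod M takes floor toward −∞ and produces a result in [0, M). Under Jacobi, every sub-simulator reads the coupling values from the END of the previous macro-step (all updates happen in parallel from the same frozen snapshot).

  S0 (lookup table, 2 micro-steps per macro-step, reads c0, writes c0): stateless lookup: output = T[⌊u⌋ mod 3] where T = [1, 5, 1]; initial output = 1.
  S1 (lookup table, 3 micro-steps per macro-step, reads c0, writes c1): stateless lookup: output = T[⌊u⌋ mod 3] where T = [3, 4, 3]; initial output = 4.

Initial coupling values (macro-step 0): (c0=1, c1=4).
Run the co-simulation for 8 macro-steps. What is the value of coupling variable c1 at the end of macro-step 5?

macro 1: S0 reads c0=1 → after 2×micro: 5; S1 reads c0=1 → after 3×micro: 4 ⇒ (c0=5, c1=4)
macro 2: S0 reads c0=5 → after 2×micro: 1; S1 reads c0=5 → after 3×micro: 3 ⇒ (c0=1, c1=3)
macro 3: S0 reads c0=1 → after 2×micro: 5; S1 reads c0=1 → after 3×micro: 4 ⇒ (c0=5, c1=4)
macro 4: S0 reads c0=5 → after 2×micro: 1; S1 reads c0=5 → after 3×micro: 3 ⇒ (c0=1, c1=3)
macro 5: S0 reads c0=1 → after 2×micro: 5; S1 reads c0=1 → after 3×micro: 4 ⇒ (c0=5, c1=4)
macro 6: S0 reads c0=5 → after 2×micro: 1; S1 reads c0=5 → after 3×micro: 3 ⇒ (c0=1, c1=3)
macro 7: S0 reads c0=1 → after 2×micro: 5; S1 reads c0=1 → after 3×micro: 4 ⇒ (c0=5, c1=4)
macro 8: S0 reads c0=5 → after 2×micro: 1; S1 reads c0=5 → after 3×micro: 3 ⇒ (c0=1, c1=3)

c1 at macro-step 5 = 4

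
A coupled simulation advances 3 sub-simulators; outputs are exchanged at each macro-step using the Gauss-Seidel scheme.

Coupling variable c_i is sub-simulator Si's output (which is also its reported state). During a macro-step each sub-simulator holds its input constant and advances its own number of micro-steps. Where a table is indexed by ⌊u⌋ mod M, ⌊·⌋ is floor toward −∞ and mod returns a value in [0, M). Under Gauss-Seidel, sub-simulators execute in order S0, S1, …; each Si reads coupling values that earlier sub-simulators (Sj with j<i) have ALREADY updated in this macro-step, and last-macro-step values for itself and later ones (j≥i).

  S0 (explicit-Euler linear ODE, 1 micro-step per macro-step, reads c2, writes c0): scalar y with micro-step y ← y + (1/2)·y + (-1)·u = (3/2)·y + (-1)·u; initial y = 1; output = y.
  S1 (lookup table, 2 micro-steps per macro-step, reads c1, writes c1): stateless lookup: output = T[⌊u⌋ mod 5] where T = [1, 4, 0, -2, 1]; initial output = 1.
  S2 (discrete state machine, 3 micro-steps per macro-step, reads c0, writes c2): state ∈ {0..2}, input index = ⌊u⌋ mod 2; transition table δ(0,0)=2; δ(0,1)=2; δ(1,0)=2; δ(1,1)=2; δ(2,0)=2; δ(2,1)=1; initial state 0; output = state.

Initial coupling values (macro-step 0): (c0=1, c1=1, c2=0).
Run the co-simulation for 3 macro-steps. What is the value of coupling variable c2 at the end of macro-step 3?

macro 1: S0 reads c2=0 → after 1×micro: 3/2; S1 reads c1=1 → after 2×micro: 4; S2 reads c0=3/2 → after 3×micro: 2 ⇒ (c0=3/2, c1=4, c2=2)
macro 2: S0 reads c2=2 → after 1×micro: 1/4; S1 reads c1=4 → after 2×micro: 1; S2 reads c0=1/4 → after 3×micro: 2 ⇒ (c0=1/4, c1=1, c2=2)
macro 3: S0 reads c2=2 → after 1×micro: -13/8; S1 reads c1=1 → after 2×micro: 4; S2 reads c0=-13/8 → after 3×micro: 2 ⇒ (c0=-13/8, c1=4, c2=2)

c2 at macro-step 3 = 2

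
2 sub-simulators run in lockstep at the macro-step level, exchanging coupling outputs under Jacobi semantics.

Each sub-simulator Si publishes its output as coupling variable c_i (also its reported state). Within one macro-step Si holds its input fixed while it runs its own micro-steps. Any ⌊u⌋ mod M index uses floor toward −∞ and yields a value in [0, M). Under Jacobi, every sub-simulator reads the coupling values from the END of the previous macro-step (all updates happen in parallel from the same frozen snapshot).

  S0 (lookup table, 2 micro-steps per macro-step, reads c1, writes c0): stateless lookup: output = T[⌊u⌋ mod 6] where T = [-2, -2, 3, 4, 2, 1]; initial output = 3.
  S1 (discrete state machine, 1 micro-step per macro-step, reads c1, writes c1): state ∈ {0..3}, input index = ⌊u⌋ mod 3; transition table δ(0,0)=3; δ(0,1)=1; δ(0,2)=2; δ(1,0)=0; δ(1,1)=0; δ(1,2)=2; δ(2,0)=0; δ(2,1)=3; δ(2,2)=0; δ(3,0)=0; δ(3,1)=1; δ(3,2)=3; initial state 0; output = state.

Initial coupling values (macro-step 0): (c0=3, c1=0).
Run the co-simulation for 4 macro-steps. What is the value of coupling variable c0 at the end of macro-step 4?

macro 1: S0 reads c1=0 → after 2×micro: -2; S1 reads c1=0 → after 1×micro: 3 ⇒ (c0=-2, c1=3)
macro 2: S0 reads c1=3 → after 2×micro: 4; S1 reads c1=3 → after 1×micro: 0 ⇒ (c0=4, c1=0)
macro 3: S0 reads c1=0 → after 2×micro: -2; S1 reads c1=0 → after 1×micro: 3 ⇒ (c0=-2, c1=3)
macro 4: S0 reads c1=3 → after 2×micro: 4; S1 reads c1=3 → after 1×micro: 0 ⇒ (c0=4, c1=0)

c0 at macro-step 4 = 4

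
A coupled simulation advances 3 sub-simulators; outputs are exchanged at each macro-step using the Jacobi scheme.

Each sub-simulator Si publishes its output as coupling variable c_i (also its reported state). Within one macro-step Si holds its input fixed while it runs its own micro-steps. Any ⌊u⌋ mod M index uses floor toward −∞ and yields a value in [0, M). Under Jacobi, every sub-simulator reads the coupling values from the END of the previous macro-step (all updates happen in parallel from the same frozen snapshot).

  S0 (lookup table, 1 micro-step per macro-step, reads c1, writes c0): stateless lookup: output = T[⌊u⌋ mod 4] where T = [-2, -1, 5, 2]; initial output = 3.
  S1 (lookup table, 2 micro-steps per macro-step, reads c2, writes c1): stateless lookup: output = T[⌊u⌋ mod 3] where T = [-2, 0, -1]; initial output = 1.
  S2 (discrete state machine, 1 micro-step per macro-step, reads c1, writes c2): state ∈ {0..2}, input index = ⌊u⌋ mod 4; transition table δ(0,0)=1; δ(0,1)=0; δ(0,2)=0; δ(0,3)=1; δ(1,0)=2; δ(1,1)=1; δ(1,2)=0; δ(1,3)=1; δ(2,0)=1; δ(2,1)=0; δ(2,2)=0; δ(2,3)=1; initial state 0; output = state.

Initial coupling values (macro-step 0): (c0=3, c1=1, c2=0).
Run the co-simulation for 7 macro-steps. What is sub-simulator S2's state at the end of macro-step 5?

S2 state at macro-step 5 = 0

macro 1: S0 reads c1=1 → after 1×micro: -1; S1 reads c2=0 → after 2×micro: -2; S2 reads c1=1 → after 1×micro: 0 ⇒ (c0=-1, c1=-2, c2=0)
macro 2: S0 reads c1=-2 → after 1×micro: 5; S1 reads c2=0 → after 2×micro: -2; S2 reads c1=-2 → after 1×micro: 0 ⇒ (c0=5, c1=-2, c2=0)
macro 3: S0 reads c1=-2 → after 1×micro: 5; S1 reads c2=0 → after 2×micro: -2; S2 reads c1=-2 → after 1×micro: 0 ⇒ (c0=5, c1=-2, c2=0)
macro 4: S0 reads c1=-2 → after 1×micro: 5; S1 reads c2=0 → after 2×micro: -2; S2 reads c1=-2 → after 1×micro: 0 ⇒ (c0=5, c1=-2, c2=0)
macro 5: S0 reads c1=-2 → after 1×micro: 5; S1 reads c2=0 → after 2×micro: -2; S2 reads c1=-2 → after 1×micro: 0 ⇒ (c0=5, c1=-2, c2=0)
macro 6: S0 reads c1=-2 → after 1×micro: 5; S1 reads c2=0 → after 2×micro: -2; S2 reads c1=-2 → after 1×micro: 0 ⇒ (c0=5, c1=-2, c2=0)
macro 7: S0 reads c1=-2 → after 1×micro: 5; S1 reads c2=0 → after 2×micro: -2; S2 reads c1=-2 → after 1×micro: 0 ⇒ (c0=5, c1=-2, c2=0)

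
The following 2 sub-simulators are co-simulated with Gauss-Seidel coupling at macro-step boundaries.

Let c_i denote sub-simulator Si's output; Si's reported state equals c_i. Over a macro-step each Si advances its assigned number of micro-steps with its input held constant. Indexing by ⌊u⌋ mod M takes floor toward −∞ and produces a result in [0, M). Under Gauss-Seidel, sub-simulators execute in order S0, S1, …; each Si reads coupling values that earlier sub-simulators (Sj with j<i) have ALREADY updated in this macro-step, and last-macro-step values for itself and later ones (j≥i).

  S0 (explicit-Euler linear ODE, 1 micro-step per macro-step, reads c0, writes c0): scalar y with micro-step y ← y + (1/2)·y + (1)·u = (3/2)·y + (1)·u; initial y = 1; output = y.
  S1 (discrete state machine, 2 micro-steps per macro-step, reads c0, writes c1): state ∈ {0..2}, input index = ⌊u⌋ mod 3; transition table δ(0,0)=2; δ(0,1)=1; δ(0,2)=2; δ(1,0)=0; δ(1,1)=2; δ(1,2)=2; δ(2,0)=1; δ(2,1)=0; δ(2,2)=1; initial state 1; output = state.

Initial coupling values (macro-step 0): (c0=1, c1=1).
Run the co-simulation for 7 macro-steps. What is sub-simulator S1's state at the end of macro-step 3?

macro 1: S0 reads c0=1 → after 1×micro: 5/2; S1 reads c0=5/2 → after 2×micro: 1 ⇒ (c0=5/2, c1=1)
macro 2: S0 reads c0=5/2 → after 1×micro: 25/4; S1 reads c0=25/4 → after 2×micro: 2 ⇒ (c0=25/4, c1=2)
macro 3: S0 reads c0=25/4 → after 1×micro: 125/8; S1 reads c0=125/8 → after 2×micro: 0 ⇒ (c0=125/8, c1=0)
macro 4: S0 reads c0=125/8 → after 1×micro: 625/16; S1 reads c0=625/16 → after 2×micro: 1 ⇒ (c0=625/16, c1=1)
macro 5: S0 reads c0=625/16 → after 1×micro: 3125/32; S1 reads c0=3125/32 → after 2×micro: 0 ⇒ (c0=3125/32, c1=0)
macro 6: S0 reads c0=3125/32 → after 1×micro: 15625/64; S1 reads c0=15625/64 → after 2×micro: 2 ⇒ (c0=15625/64, c1=2)
macro 7: S0 reads c0=15625/64 → after 1×micro: 78125/128; S1 reads c0=78125/128 → after 2×micro: 1 ⇒ (c0=78125/128, c1=1)

S1 state at macro-step 3 = 0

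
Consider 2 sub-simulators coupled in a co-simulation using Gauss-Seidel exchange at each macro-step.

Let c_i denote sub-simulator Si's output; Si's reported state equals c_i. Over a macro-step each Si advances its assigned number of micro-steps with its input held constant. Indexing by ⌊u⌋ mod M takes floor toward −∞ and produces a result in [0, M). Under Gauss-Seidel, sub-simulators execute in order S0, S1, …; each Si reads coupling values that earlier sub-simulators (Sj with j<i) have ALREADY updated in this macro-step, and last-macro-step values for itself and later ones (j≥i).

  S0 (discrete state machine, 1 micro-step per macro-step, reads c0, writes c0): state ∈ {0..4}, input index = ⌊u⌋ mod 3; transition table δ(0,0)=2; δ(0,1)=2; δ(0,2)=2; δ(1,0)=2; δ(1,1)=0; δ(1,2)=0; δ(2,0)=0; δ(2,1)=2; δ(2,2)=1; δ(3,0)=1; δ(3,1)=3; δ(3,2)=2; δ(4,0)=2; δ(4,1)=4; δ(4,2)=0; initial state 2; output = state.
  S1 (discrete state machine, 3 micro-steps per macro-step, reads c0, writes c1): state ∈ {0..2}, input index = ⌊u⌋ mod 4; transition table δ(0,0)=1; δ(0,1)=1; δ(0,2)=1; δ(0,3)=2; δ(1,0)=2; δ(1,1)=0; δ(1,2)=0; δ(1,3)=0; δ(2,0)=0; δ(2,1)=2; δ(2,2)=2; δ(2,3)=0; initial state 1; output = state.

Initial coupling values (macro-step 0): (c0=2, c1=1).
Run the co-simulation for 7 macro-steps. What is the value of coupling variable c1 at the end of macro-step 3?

macro 1: S0 reads c0=2 → after 1×micro: 1; S1 reads c0=1 → after 3×micro: 0 ⇒ (c0=1, c1=0)
macro 2: S0 reads c0=1 → after 1×micro: 0; S1 reads c0=0 → after 3×micro: 0 ⇒ (c0=0, c1=0)
macro 3: S0 reads c0=0 → after 1×micro: 2; S1 reads c0=2 → after 3×micro: 1 ⇒ (c0=2, c1=1)
macro 4: S0 reads c0=2 → after 1×micro: 1; S1 reads c0=1 → after 3×micro: 0 ⇒ (c0=1, c1=0)
macro 5: S0 reads c0=1 → after 1×micro: 0; S1 reads c0=0 → after 3×micro: 0 ⇒ (c0=0, c1=0)
macro 6: S0 reads c0=0 → after 1×micro: 2; S1 reads c0=2 → after 3×micro: 1 ⇒ (c0=2, c1=1)
macro 7: S0 reads c0=2 → after 1×micro: 1; S1 reads c0=1 → after 3×micro: 0 ⇒ (c0=1, c1=0)

c1 at macro-step 3 = 1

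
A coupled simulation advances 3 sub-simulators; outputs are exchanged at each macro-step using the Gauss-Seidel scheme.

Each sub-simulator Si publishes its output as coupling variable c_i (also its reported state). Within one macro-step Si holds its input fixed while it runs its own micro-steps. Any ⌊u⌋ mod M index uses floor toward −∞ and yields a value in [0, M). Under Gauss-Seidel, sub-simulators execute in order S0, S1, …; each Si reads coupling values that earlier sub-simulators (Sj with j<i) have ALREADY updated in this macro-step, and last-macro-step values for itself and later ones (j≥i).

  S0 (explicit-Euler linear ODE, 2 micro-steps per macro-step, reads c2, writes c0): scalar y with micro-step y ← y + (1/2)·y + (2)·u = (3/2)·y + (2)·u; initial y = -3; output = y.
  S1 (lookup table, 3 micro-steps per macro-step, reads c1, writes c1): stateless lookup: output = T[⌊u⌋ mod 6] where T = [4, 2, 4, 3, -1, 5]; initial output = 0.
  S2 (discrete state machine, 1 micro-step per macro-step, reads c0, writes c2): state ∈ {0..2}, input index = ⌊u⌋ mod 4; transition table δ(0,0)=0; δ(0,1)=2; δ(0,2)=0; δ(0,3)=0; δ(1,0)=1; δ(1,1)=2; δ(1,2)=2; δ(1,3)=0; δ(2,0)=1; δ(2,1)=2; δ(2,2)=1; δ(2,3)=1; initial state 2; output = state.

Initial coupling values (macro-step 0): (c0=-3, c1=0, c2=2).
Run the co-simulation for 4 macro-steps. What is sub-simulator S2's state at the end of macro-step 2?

macro 1: S0 reads c2=2 → after 2×micro: 13/4; S1 reads c1=0 → after 3×micro: 4; S2 reads c0=13/4 → after 1×micro: 1 ⇒ (c0=13/4, c1=4, c2=1)
macro 2: S0 reads c2=1 → after 2×micro: 197/16; S1 reads c1=4 → after 3×micro: -1; S2 reads c0=197/16 → after 1×micro: 1 ⇒ (c0=197/16, c1=-1, c2=1)
macro 3: S0 reads c2=1 → after 2×micro: 2093/64; S1 reads c1=-1 → after 3×micro: 5; S2 reads c0=2093/64 → after 1×micro: 1 ⇒ (c0=2093/64, c1=5, c2=1)
macro 4: S0 reads c2=1 → after 2×micro: 20117/256; S1 reads c1=5 → after 3×micro: 5; S2 reads c0=20117/256 → after 1×micro: 2 ⇒ (c0=20117/256, c1=5, c2=2)

S2 state at macro-step 2 = 1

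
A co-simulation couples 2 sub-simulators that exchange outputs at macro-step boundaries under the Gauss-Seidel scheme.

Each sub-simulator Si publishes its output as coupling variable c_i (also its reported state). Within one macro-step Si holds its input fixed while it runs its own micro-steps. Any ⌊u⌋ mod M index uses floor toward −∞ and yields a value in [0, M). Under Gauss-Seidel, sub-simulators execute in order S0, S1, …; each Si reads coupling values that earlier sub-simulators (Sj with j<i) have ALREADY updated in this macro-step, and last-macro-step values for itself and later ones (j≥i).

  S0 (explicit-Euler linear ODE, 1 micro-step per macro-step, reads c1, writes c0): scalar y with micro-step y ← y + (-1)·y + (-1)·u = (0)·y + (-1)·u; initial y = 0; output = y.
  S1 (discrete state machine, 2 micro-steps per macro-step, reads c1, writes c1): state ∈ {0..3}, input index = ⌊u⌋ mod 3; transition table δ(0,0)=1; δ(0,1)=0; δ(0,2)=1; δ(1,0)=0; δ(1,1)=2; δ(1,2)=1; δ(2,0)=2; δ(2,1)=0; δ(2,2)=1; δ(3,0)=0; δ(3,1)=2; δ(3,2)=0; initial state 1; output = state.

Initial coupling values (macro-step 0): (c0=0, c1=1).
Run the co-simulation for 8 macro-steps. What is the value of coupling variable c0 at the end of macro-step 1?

c0 at macro-step 1 = -1

macro 1: S0 reads c1=1 → after 1×micro: -1; S1 reads c1=1 → after 2×micro: 0 ⇒ (c0=-1, c1=0)
macro 2: S0 reads c1=0 → after 1×micro: 0; S1 reads c1=0 → after 2×micro: 0 ⇒ (c0=0, c1=0)
macro 3: S0 reads c1=0 → after 1×micro: 0; S1 reads c1=0 → after 2×micro: 0 ⇒ (c0=0, c1=0)
macro 4: S0 reads c1=0 → after 1×micro: 0; S1 reads c1=0 → after 2×micro: 0 ⇒ (c0=0, c1=0)
macro 5: S0 reads c1=0 → after 1×micro: 0; S1 reads c1=0 → after 2×micro: 0 ⇒ (c0=0, c1=0)
macro 6: S0 reads c1=0 → after 1×micro: 0; S1 reads c1=0 → after 2×micro: 0 ⇒ (c0=0, c1=0)
macro 7: S0 reads c1=0 → after 1×micro: 0; S1 reads c1=0 → after 2×micro: 0 ⇒ (c0=0, c1=0)
macro 8: S0 reads c1=0 → after 1×micro: 0; S1 reads c1=0 → after 2×micro: 0 ⇒ (c0=0, c1=0)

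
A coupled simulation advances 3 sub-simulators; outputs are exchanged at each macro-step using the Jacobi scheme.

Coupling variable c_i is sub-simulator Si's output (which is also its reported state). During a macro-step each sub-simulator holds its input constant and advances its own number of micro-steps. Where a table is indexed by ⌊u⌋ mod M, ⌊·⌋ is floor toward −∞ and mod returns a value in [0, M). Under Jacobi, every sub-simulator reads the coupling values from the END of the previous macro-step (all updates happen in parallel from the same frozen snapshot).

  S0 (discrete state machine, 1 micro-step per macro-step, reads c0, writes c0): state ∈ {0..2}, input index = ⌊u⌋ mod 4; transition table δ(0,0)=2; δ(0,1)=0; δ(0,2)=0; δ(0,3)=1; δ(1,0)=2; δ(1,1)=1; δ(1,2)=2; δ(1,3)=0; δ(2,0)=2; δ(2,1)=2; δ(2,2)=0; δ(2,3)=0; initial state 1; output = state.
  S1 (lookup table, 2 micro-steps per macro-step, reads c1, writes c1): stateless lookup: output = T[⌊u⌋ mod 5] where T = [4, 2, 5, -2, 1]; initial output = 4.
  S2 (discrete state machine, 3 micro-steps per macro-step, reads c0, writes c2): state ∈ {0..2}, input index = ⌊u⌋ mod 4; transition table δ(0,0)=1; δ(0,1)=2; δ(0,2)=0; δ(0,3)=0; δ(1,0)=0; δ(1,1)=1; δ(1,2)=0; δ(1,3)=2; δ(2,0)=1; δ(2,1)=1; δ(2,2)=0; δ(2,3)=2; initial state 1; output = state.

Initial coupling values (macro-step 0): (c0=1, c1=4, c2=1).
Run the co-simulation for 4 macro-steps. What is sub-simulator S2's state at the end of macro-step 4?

macro 1: S0 reads c0=1 → after 1×micro: 1; S1 reads c1=4 → after 2×micro: 1; S2 reads c0=1 → after 3×micro: 1 ⇒ (c0=1, c1=1, c2=1)
macro 2: S0 reads c0=1 → after 1×micro: 1; S1 reads c1=1 → after 2×micro: 2; S2 reads c0=1 → after 3×micro: 1 ⇒ (c0=1, c1=2, c2=1)
macro 3: S0 reads c0=1 → after 1×micro: 1; S1 reads c1=2 → after 2×micro: 5; S2 reads c0=1 → after 3×micro: 1 ⇒ (c0=1, c1=5, c2=1)
macro 4: S0 reads c0=1 → after 1×micro: 1; S1 reads c1=5 → after 2×micro: 4; S2 reads c0=1 → after 3×micro: 1 ⇒ (c0=1, c1=4, c2=1)

S2 state at macro-step 4 = 1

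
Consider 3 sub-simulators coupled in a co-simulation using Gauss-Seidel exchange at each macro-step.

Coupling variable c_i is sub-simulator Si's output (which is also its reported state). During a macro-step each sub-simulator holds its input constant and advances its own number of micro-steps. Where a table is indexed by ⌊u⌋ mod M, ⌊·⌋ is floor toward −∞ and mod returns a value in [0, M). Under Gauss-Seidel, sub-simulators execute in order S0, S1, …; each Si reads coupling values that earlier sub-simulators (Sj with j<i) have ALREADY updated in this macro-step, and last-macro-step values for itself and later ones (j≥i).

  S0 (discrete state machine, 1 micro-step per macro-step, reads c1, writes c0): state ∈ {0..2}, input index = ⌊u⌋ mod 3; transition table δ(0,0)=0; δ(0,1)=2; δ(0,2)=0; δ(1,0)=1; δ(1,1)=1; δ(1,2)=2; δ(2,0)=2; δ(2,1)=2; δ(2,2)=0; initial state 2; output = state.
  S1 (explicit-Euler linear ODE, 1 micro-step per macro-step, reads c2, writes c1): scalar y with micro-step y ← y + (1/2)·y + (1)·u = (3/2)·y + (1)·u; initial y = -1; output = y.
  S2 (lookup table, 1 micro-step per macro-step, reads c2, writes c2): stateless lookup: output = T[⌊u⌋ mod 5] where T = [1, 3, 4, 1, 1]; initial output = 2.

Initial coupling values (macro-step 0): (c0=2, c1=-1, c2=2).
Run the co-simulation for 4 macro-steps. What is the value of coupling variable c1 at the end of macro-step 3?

macro 1: S0 reads c1=-1 → after 1×micro: 0; S1 reads c2=2 → after 1×micro: 1/2; S2 reads c2=2 → after 1×micro: 4 ⇒ (c0=0, c1=1/2, c2=4)
macro 2: S0 reads c1=1/2 → after 1×micro: 0; S1 reads c2=4 → after 1×micro: 19/4; S2 reads c2=4 → after 1×micro: 1 ⇒ (c0=0, c1=19/4, c2=1)
macro 3: S0 reads c1=19/4 → after 1×micro: 2; S1 reads c2=1 → after 1×micro: 65/8; S2 reads c2=1 → after 1×micro: 3 ⇒ (c0=2, c1=65/8, c2=3)
macro 4: S0 reads c1=65/8 → after 1×micro: 0; S1 reads c2=3 → after 1×micro: 243/16; S2 reads c2=3 → after 1×micro: 1 ⇒ (c0=0, c1=243/16, c2=1)

c1 at macro-step 3 = 65/8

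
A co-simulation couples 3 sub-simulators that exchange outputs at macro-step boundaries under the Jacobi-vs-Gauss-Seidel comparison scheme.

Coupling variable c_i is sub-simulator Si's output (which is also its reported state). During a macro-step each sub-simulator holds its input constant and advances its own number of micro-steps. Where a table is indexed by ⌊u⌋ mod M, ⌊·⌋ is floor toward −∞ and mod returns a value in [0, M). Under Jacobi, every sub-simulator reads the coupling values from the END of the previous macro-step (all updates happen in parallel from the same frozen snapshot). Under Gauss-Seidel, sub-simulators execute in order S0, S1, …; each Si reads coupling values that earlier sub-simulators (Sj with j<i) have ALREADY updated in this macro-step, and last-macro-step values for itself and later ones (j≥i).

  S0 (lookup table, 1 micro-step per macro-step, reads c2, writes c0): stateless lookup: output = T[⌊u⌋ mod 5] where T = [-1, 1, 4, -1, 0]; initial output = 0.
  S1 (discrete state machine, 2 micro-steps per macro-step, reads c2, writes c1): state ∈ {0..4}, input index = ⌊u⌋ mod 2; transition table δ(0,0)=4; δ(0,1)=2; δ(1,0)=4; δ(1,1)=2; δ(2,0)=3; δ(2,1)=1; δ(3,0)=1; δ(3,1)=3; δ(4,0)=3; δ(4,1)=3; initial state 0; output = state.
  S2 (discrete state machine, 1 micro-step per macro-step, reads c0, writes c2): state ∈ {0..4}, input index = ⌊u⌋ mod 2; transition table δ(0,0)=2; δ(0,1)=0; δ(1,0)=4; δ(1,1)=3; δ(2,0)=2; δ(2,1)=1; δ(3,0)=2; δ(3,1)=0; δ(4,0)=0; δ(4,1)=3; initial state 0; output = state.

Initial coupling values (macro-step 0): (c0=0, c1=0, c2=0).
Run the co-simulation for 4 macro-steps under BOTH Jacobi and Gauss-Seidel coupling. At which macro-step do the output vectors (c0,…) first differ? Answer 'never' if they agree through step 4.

first divergence at macro-step: 1

[Jacobi] macro 1: S0 reads c2=0 → after 1×micro: -1; S1 reads c2=0 → after 2×micro: 3; S2 reads c0=0 → after 1×micro: 2 ⇒ (c0=-1, c1=3, c2=2)
[Jacobi] macro 2: S0 reads c2=2 → after 1×micro: 4; S1 reads c2=2 → after 2×micro: 4; S2 reads c0=-1 → after 1×micro: 1 ⇒ (c0=4, c1=4, c2=1)
[Jacobi] macro 3: S0 reads c2=1 → after 1×micro: 1; S1 reads c2=1 → after 2×micro: 3; S2 reads c0=4 → after 1×micro: 4 ⇒ (c0=1, c1=3, c2=4)
[Jacobi] macro 4: S0 reads c2=4 → after 1×micro: 0; S1 reads c2=4 → after 2×micro: 4; S2 reads c0=1 → after 1×micro: 3 ⇒ (c0=0, c1=4, c2=3)
[Gauss-Seidel] macro 1: S0 reads c2=0 → after 1×micro: -1; S1 reads c2=0 → after 2×micro: 3; S2 reads c0=-1 → after 1×micro: 0 ⇒ (c0=-1, c1=3, c2=0)
[Gauss-Seidel] macro 2: S0 reads c2=0 → after 1×micro: -1; S1 reads c2=0 → after 2×micro: 4; S2 reads c0=-1 → after 1×micro: 0 ⇒ (c0=-1, c1=4, c2=0)
[Gauss-Seidel] macro 3: S0 reads c2=0 → after 1×micro: -1; S1 reads c2=0 → after 2×micro: 1; S2 reads c0=-1 → after 1×micro: 0 ⇒ (c0=-1, c1=1, c2=0)
[Gauss-Seidel] macro 4: S0 reads c2=0 → after 1×micro: -1; S1 reads c2=0 → after 2×micro: 3; S2 reads c0=-1 → after 1×micro: 0 ⇒ (c0=-1, c1=3, c2=0)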